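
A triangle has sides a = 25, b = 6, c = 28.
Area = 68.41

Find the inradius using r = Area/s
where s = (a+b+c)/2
s = (25 + 6 + 28)/2 = 59/2 = 29.5
r = Area/s = 68.41/29.5 ≈ 2.31898

r = 2.319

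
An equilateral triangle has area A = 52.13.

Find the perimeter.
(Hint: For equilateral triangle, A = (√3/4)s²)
A = (√3/4)s²  ⇒  s² = 4A/√3 = 4·52.13/√3 = 208.52/1.73205 ≈ 120.389
s ≈ √120.389 ≈ 10.9722
Perimeter = 3s ≈ 3·10.9722 ≈ 32.9166

Perimeter = 32.92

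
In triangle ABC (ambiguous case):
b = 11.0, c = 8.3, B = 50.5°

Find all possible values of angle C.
b/sin(B) = c/sin(C)  ⇒  sin(C) = c·sin(B)/b = 8.3·sin(50.5°)/11.0
sin(50.5°) ≈ 0.771625
sin(C) ≈ 8.3·0.771625/11.0 ≈ 6.40448/11.0 ≈ 0.582226
Candidate 1: C₁ = arcsin(0.582226) ≈ 35.6072°  →  A = 180° − 50.5° − 35.6072° ≈ 93.8928° > 0, valid
Candidate 2: C₂ = 180° − C₁ ≈ 144.393°  →  A = 180° − 50.5° − 144.393° ≈ -14.8928° ≤ 0, not a valid triangle

C = 35.61° (one solution)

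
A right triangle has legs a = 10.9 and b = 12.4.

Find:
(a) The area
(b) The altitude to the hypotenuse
(a) The legs are perpendicular, so Area = ½·a·b = ½·10.9·12.4 = ½·135.16 = 67.58
(b) Hypotenuse c = √(a² + b²) = √(118.81 + 153.76) = √272.57 ≈ 16.5097
    Area = ½·c·h_c  ⇒  h_c = 2·Area/c = 135.16/16.5097 ≈ 8.18671

Area = 67.58, h_c = 8.187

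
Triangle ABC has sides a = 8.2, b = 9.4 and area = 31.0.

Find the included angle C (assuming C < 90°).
Area = ½·a·b·sin(C)  ⇒  sin(C) = 2·Area/(a·b) = 2·31.0/(8.2·9.4) = 62/77.08 ≈ 0.804359
C = arcsin(0.804359) ≈ 53.5484° (taking the acute solution since C < 90°)

C = 53.55°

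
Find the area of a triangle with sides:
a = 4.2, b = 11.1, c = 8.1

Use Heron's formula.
s = (4.2 + 11.1 + 8.1)/2 = 23.4/2 = 11.7
s − a = 7.5, s − b = 0.6, s − c = 3.6
s(s−a)(s−b)(s−c) = 11.7·7.5·0.6·3.6 ≈ 189.54
Area = √189.54 ≈ 13.7674

Area = 13.77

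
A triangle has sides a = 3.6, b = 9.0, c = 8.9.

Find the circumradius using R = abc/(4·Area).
First find the area with Heron's formula.
s = (3.6 + 9.0 + 8.9)/2 = 10.75
Area = √(s(s−a)(s−b)(s−c)) = √(10.75·7.15·1.75·1.85) ≈ √248.842 ≈ 15.7747
abc = 3.6·9.0·8.9 = 288.36
R = abc/(4·Area) ≈ 288.36/(4·15.7747) = 288.36/63.099 ≈ 4.56997

R = 4.57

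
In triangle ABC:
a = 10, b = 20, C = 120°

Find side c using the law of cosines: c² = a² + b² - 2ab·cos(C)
c² = 10² + 20² − 2·10·20·cos(120°)
cos(120°) ≈ -0.5
c² ≈ 100 + 400 − 400·(-0.5) ≈ 500 + 200 ≈ 700
c ≈ √700 ≈ 26.4575

c = 26.46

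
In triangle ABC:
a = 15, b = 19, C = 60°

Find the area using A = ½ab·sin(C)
A = ½·a·b·sin(C) = ½·15·19·sin(60°)
sin(60°) ≈ 0.866025
A ≈ ½·285·0.866025 = 142.5·0.866025 ≈ 123.409

Area = 123.4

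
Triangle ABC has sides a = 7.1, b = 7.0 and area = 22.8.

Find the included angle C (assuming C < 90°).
Area = ½·a·b·sin(C)  ⇒  sin(C) = 2·Area/(a·b) = 2·22.8/(7.1·7.0) = 45.6/49.7 ≈ 0.917505
C = arcsin(0.917505) ≈ 66.564° (taking the acute solution since C < 90°)

C = 66.56°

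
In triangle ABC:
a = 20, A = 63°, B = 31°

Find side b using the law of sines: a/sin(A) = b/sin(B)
a/sin(A) = b/sin(B)  ⇒  b = a·sin(B)/sin(A) = 20·sin(31°)/sin(63°)
sin(31°) ≈ 0.515038, sin(63°) ≈ 0.891007
b ≈ 20·0.515038/0.891007 ≈ 10.3008/0.891007 ≈ 11.5608

b = 11.56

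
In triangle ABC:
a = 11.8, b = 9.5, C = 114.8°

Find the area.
Two sides and the included angle (SAS): A = ½·a·b·sin(C) = ½·11.8·9.5·sin(114.8°)
sin(114.8°) ≈ 0.907777
A ≈ ½·112.1·0.907777 = 56.05·0.907777 ≈ 50.8809

Area = 50.88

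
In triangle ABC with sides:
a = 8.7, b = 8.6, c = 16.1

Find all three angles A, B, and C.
Law of cosines for each angle (a² = 75.69, b² = 73.96, c² = 259.21):
cos(A) = (b² + c² − a²)/(2bc) = (73.96 + 259.21 − 75.69)/(2·8.6·16.1) = 257.48/276.92 ≈ 0.929799  ⇒  A ≈ 21.5965°
cos(B) = (a² + c² − b²)/(2ac) = (75.69 + 259.21 − 73.96)/(2·8.7·16.1) = 260.94/280.14 ≈ 0.931463  ⇒  B ≈ 21.336°
cos(C) = (a² + b² − c²)/(2ab) = (75.69 + 73.96 − 259.21)/(2·8.7·8.6) = -109.56/149.64 ≈ -0.732157  ⇒  C ≈ 137.068°
Check: A + B + C ≈ 180°

A = 21.6°, B = 21.34°, C = 137.1°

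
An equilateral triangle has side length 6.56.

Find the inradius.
r = Area/s with s the semi-perimeter.
Area = (√3/4)·6.56² = (√3/4)·43.0336 ≈ 0.433013·43.0336 ≈ 18.6341
s = 3·6.56/2 = 9.84
r ≈ 18.6341/9.84 ≈ 1.89371
(Equivalently r = side/(2√3) = 6.56/3.4641 ≈ 1.89371.)

r = 1.894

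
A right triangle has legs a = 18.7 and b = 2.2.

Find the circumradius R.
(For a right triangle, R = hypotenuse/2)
Hypotenuse c = √(a² + b²) = √(349.69 + 4.84) = √354.53 ≈ 18.829
R = c/2 ≈ 18.829/2 ≈ 9.41448

R = 9.414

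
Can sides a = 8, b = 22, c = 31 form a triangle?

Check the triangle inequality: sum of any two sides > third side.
a + b vs c: 8 + 22 = 30 ≤ 31  ✗
a + c vs b: 8 + 31 = 39 > 22  ✓
b + c vs a: 22 + 31 = 53 > 8  ✓

No: 8 + 22 = 30 is not > 31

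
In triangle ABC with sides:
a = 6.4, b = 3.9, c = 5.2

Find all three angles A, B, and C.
Law of cosines for each angle (a² = 40.96, b² = 15.21, c² = 27.04):
cos(A) = (b² + c² − a²)/(2bc) = (15.21 + 27.04 − 40.96)/(2·3.9·5.2) = 1.29/40.56 ≈ 0.0318047  ⇒  A ≈ 88.1774°
cos(B) = (a² + c² − b²)/(2ac) = (40.96 + 27.04 − 15.21)/(2·6.4·5.2) = 52.79/66.56 ≈ 0.793119  ⇒  B ≈ 37.5221°
cos(C) = (a² + b² − c²)/(2ab) = (40.96 + 15.21 − 27.04)/(2·6.4·3.9) = 29.13/49.92 ≈ 0.583534  ⇒  C ≈ 54.3005°
Check: A + B + C ≈ 180°

A = 88.18°, B = 37.52°, C = 54.3°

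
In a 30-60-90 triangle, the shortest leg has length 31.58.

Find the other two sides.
In a 30-60-90 triangle the sides are in ratio 1 : √3 : 2 (short leg : long leg : hypotenuse).
Long leg = 31.58·√3 ≈ 31.58·1.73205 ≈ 54.6982
Hypotenuse = 2·31.58 = 63.16

Long leg = 31.58√3 = 54.7, Hypotenuse = 63.16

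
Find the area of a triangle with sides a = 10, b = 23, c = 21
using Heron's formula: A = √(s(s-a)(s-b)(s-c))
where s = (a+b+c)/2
s = (10 + 23 + 21)/2 = 54/2 = 27
s − a = 17, s − b = 4, s − c = 6
s(s−a)(s−b)(s−c) = 27·17·4·6 = 11016
Area = √11016 ≈ 104.957

s = 27.0, Area = 105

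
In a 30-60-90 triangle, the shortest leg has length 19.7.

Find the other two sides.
In a 30-60-90 triangle the sides are in ratio 1 : √3 : 2 (short leg : long leg : hypotenuse).
Long leg = 19.7·√3 ≈ 19.7·1.73205 ≈ 34.1214
Hypotenuse = 2·19.7 = 39.4

Long leg = 19.7√3 = 34.12, Hypotenuse = 39.4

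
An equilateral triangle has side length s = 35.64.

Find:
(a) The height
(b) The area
(a) The height splits the triangle into two 30-60-90 halves: h = s·√3/2 = 35.64·1.73205/2 ≈ 61.7303/2 ≈ 30.8651
(b) Area = (√3/4)·s² = (√3/4)·35.64² = (√3/4)·1270.2096 ≈ 0.433013·1270.2096 ≈ 550.017

Height = 30.87, Area = 550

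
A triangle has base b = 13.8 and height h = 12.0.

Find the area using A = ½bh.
A = ½·b·h = ½·13.8·12.0 = ½·165.6 = 82.8

Area = 82.8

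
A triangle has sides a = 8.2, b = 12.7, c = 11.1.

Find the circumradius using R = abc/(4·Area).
First find the area with Heron's formula.
s = (8.2 + 12.7 + 11.1)/2 = 16
Area = √(s(s−a)(s−b)(s−c)) = √(16·7.8·3.3·4.9) ≈ √2018.02 ≈ 44.9223
abc = 8.2·12.7·11.1 = 1155.954
R = abc/(4·Area) ≈ 1155.954/(4·44.9223) = 1155.954/179.689 ≈ 6.43307

R = 6.433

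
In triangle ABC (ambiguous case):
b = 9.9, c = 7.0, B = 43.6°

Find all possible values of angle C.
b/sin(B) = c/sin(C)  ⇒  sin(C) = c·sin(B)/b = 7.0·sin(43.6°)/9.9
sin(43.6°) ≈ 0.68962
sin(C) ≈ 7.0·0.68962/9.9 ≈ 4.82734/9.9 ≈ 0.48761
Candidate 1: C₁ = arcsin(0.48761) ≈ 29.1836°  →  A = 180° − 43.6° − 29.1836° ≈ 107.216° > 0, valid
Candidate 2: C₂ = 180° − C₁ ≈ 150.816°  →  A = 180° − 43.6° − 150.816° ≈ -14.4164° ≤ 0, not a valid triangle

C = 29.18° (one solution)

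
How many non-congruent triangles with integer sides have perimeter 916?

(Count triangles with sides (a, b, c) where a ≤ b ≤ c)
Let a ≤ b ≤ c with a + b + c = 916. The only binding inequality is a + b > c, i.e. 916 − c > c, so c < 916/2; and c ≥ 916/3 since c is the largest side.
So 306 ≤ c ≤ 457. For each c, b runs from ⌈(916 − c)/2⌉ up to c (then a = 916 − b − c satisfies 1 ≤ a ≤ b automatically), giving c − ⌈(916 − c)/2⌉ + 1 choices.
Summing over c: 2 + 3 + 5 + 6 + … + 227 + 228  (152 terms, c = 306, …, 457) = 17480
Check (closed form: nearest integer to p²/48 for even p, (p+3)²/48 for odd p): 916²/48 = 839056/48 ≈ 17480.33 → 17480

17480 triangles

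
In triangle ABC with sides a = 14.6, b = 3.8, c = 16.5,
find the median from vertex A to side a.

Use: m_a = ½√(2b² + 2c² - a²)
m_a = ½√(2·3.8² + 2·16.5² − 14.6²) = ½√(2·14.44 + 2·272.25 − 213.16) = ½√(28.88 + 544.5 − 213.16) = ½√360.22
√360.22 ≈ 18.9795, so m_a ≈ 9.48973

m_a = 9.49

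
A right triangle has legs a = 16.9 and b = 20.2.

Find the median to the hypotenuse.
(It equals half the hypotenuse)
Hypotenuse c = √(a² + b²) = √(285.61 + 408.04) = √693.65 ≈ 26.3372
Median to hypotenuse = c/2 ≈ 26.3372/2 ≈ 13.1686

Median = 13.17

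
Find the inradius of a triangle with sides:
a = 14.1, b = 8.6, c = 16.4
r = Area/s where s is the semi-perimeter.
s = (14.1 + 8.6 + 16.4)/2 = 39.1/2 = 19.55
Area = √(s(s−a)(s−b)(s−c)) = √(19.55·5.45·10.95·3.15) ≈ √3675.09 ≈ 60.6225
r ≈ 60.6225/19.55 ≈ 3.1009

r = 3.101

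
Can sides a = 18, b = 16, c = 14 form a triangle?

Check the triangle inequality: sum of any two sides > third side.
a + b vs c: 18 + 16 = 34 > 14  ✓
a + c vs b: 18 + 14 = 32 > 16  ✓
b + c vs a: 16 + 14 = 30 > 18  ✓

Yes, triangle inequality satisfied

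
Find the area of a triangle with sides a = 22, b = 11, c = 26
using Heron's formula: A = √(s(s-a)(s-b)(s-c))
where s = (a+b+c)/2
s = (22 + 11 + 26)/2 = 59/2 = 29.5
s − a = 7.5, s − b = 18.5, s − c = 3.5
s(s−a)(s−b)(s−c) = 29.5·7.5·18.5·3.5 = 14325.9375
Area = √14325.9375 ≈ 119.691

s = 29.5, Area = 119.7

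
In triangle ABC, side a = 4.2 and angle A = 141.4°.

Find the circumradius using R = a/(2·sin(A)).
R = a/(2·sin(A)) = 4.2/(2·sin(141.4°))
sin(141.4°) ≈ 0.62388
R ≈ 4.2/(2·0.62388) = 4.2/1.24776 ≈ 3.36603

R = 3.366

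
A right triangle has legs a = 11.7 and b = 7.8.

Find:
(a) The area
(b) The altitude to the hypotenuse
(a) The legs are perpendicular, so Area = ½·a·b = ½·11.7·7.8 = ½·91.26 = 45.63
(b) Hypotenuse c = √(a² + b²) = √(136.89 + 60.84) = √197.73 ≈ 14.0616
    Area = ½·c·h_c  ⇒  h_c = 2·Area/c = 91.26/14.0616 ≈ 6.48999

Area = 45.63, h_c = 6.49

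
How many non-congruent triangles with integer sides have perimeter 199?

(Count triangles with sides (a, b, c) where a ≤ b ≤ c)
Let a ≤ b ≤ c with a + b + c = 199. The only binding inequality is a + b > c, i.e. 199 − c > c, so c < 199/2; and c ≥ 199/3 since c is the largest side.
So 67 ≤ c ≤ 99. For each c, b runs from ⌈(199 − c)/2⌉ up to c (then a = 199 − b − c satisfies 1 ≤ a ≤ b automatically), giving c − ⌈(199 − c)/2⌉ + 1 choices.
Summing over c: 2 + 3 + 5 + 6 + … + 48 + 50  (33 terms, c = 67, …, 99) = 850
Check (closed form: nearest integer to p²/48 for even p, (p+3)²/48 for odd p): (199+3)²/48 = 202²/48 = 40804/48 ≈ 850.08 → 850

850 triangles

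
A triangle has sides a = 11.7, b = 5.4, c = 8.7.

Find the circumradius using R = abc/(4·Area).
First find the area with Heron's formula.
s = (11.7 + 5.4 + 8.7)/2 = 12.9
Area = √(s(s−a)(s−b)(s−c)) = √(12.9·1.2·7.5·4.2) ≈ √487.62 ≈ 22.0821
abc = 11.7·5.4·8.7 = 549.666
R = abc/(4·Area) ≈ 549.666/(4·22.0821) = 549.666/88.3285 ≈ 6.22298

R = 6.223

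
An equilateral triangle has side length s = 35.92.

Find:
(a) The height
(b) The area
(a) The height splits the triangle into two 30-60-90 halves: h = s·√3/2 = 35.92·1.73205/2 ≈ 62.2153/2 ≈ 31.1076
(b) Area = (√3/4)·s² = (√3/4)·35.92² = (√3/4)·1290.2464 ≈ 0.433013·1290.2464 ≈ 558.693

Height = 31.11, Area = 558.7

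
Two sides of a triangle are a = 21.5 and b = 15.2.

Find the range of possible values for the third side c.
Triangle inequality: |a − b| < c < a + b
|a − b| = |21.5 − 15.2| = 6.3
a + b = 21.5 + 15.2 = 36.7

6.3 < c < 36.7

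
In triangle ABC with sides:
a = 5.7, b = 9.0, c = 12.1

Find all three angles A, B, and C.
Law of cosines for each angle (a² = 32.49, b² = 81, c² = 146.41):
cos(A) = (b² + c² − a²)/(2bc) = (81 + 146.41 − 32.49)/(2·9.0·12.1) = 194.92/217.8 ≈ 0.894949  ⇒  A ≈ 26.4981°
cos(B) = (a² + c² − b²)/(2ac) = (32.49 + 146.41 − 81)/(2·5.7·12.1) = 97.9/137.94 ≈ 0.709729  ⇒  B ≈ 44.7871°
cos(C) = (a² + b² − c²)/(2ab) = (32.49 + 81 − 146.41)/(2·5.7·9.0) = -32.92/102.6 ≈ -0.320858  ⇒  C ≈ 108.715°
Check: A + B + C ≈ 180°

A = 26.5°, B = 44.79°, C = 108.7°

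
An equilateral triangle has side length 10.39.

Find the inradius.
r = Area/s with s the semi-perimeter.
Area = (√3/4)·10.39² = (√3/4)·107.9521 ≈ 0.433013·107.9521 ≈ 46.7446
s = 3·10.39/2 = 15.585
r ≈ 46.7446/15.585 ≈ 2.99933
(Equivalently r = side/(2√3) = 10.39/3.4641 ≈ 2.99933.)

r = 2.999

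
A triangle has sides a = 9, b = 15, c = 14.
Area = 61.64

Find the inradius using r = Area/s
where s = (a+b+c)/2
s = (9 + 15 + 14)/2 = 38/2 = 19
r = Area/s = 61.64/19 ≈ 3.24421

r = 3.244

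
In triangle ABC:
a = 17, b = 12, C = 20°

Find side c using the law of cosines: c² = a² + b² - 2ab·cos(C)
c² = 17² + 12² − 2·17·12·cos(20°)
cos(20°) ≈ 0.939693
c² ≈ 289 + 144 − 408·(0.939693) ≈ 433 − 383.395 ≈ 49.6054
c ≈ √49.6054 ≈ 7.04311

c = 7.043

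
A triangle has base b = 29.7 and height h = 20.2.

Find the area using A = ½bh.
A = ½·b·h = ½·29.7·20.2 = ½·599.94 = 299.97

Area = 299.97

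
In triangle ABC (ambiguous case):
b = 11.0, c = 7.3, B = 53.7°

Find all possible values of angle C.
b/sin(B) = c/sin(C)  ⇒  sin(C) = c·sin(B)/b = 7.3·sin(53.7°)/11.0
sin(53.7°) ≈ 0.805928
sin(C) ≈ 7.3·0.805928/11.0 ≈ 5.88328/11.0 ≈ 0.534843
Candidate 1: C₁ = arcsin(0.534843) ≈ 32.3333°  →  A = 180° − 53.7° − 32.3333° ≈ 93.9667° > 0, valid
Candidate 2: C₂ = 180° − C₁ ≈ 147.667°  →  A = 180° − 53.7° − 147.667° ≈ -21.3667° ≤ 0, not a valid triangle

C = 32.33° (one solution)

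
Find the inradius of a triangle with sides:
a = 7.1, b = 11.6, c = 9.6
r = Area/s where s is the semi-perimeter.
s = (7.1 + 11.6 + 9.6)/2 = 28.3/2 = 14.15
Area = √(s(s−a)(s−b)(s−c)) = √(14.15·7.05·2.55·4.55) ≈ √1157.44 ≈ 34.0211
r ≈ 34.0211/14.15 ≈ 2.40432

r = 2.404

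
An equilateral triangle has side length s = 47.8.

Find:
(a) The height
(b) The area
(a) The height splits the triangle into two 30-60-90 halves: h = s·√3/2 = 47.8·1.73205/2 ≈ 82.792/2 ≈ 41.396
(b) Area = (√3/4)·s² = (√3/4)·47.8² = (√3/4)·2284.84 ≈ 0.433013·2284.84 ≈ 989.365

Height = 41.4, Area = 989.4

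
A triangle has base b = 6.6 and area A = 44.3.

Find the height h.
A = ½·b·h  ⇒  h = 2A/b = 2·44.3/6.6 = 88.6/6.6 ≈ 13.4242

h = 13.42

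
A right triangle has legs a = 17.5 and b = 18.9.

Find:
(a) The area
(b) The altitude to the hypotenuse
(a) The legs are perpendicular, so Area = ½·a·b = ½·17.5·18.9 = ½·330.75 = 165.375
(b) Hypotenuse c = √(a² + b²) = √(306.25 + 357.21) = √663.46 ≈ 25.7577
    Area = ½·c·h_c  ⇒  h_c = 2·Area/c = 330.75/25.7577 ≈ 12.8408

Area = 165.375, h_c = 12.84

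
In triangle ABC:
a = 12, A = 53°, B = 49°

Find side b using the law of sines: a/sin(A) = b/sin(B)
a/sin(A) = b/sin(B)  ⇒  b = a·sin(B)/sin(A) = 12·sin(49°)/sin(53°)
sin(49°) ≈ 0.75471, sin(53°) ≈ 0.798636
b ≈ 12·0.75471/0.798636 ≈ 9.05651/0.798636 ≈ 11.34

b = 11.34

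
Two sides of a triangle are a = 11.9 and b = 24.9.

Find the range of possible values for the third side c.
Triangle inequality: |a − b| < c < a + b
|a − b| = |11.9 − 24.9| = 13
a + b = 11.9 + 24.9 = 36.8

13 < c < 36.8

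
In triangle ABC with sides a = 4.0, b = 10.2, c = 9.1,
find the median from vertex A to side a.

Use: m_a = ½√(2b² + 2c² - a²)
m_a = ½√(2·10.2² + 2·9.1² − 4.0²) = ½√(2·104.04 + 2·82.81 − 16) = ½√(208.08 + 165.62 − 16) = ½√357.7
√357.7 ≈ 18.913, so m_a ≈ 9.45648

m_a = 9.456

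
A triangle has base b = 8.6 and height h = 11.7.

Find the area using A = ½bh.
A = ½·b·h = ½·8.6·11.7 = ½·100.62 = 50.31

Area = 50.31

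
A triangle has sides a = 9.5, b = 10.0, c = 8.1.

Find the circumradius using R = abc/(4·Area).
First find the area with Heron's formula.
s = (9.5 + 10.0 + 8.1)/2 = 13.8
Area = √(s(s−a)(s−b)(s−c)) = √(13.8·4.3·3.8·5.7) ≈ √1285.3 ≈ 35.8511
abc = 9.5·10.0·8.1 = 769.5
R = abc/(4·Area) ≈ 769.5/(4·35.8511) = 769.5/143.405 ≈ 5.36594

R = 5.366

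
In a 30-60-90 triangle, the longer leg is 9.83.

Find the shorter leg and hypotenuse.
In a 30-60-90 triangle the sides are in ratio 1 : √3 : 2, so short leg = long leg/√3 and hypotenuse = 2·(short leg).
Short leg = 9.83/√3 ≈ 9.83/1.73205 ≈ 5.67535
Hypotenuse = 2·5.67535 ≈ 11.3507

Short leg = 5.675, Hypotenuse = 11.35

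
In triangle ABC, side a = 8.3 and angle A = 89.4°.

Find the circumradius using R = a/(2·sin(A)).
R = a/(2·sin(A)) = 8.3/(2·sin(89.4°))
sin(89.4°) ≈ 0.999945
R ≈ 8.3/(2·0.999945) = 8.3/1.99989 ≈ 4.15023

R = 4.15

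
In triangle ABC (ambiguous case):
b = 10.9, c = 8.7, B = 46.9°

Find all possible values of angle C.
b/sin(B) = c/sin(C)  ⇒  sin(C) = c·sin(B)/b = 8.7·sin(46.9°)/10.9
sin(46.9°) ≈ 0.730162
sin(C) ≈ 8.7·0.730162/10.9 ≈ 6.35241/10.9 ≈ 0.58279
Candidate 1: C₁ = arcsin(0.58279) ≈ 35.647°  →  A = 180° − 46.9° − 35.647° ≈ 97.453° > 0, valid
Candidate 2: C₂ = 180° − C₁ ≈ 144.353°  →  A = 180° − 46.9° − 144.353° ≈ -11.253° ≤ 0, not a valid triangle

C = 35.65° (one solution)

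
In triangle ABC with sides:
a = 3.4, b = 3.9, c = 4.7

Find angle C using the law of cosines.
c² = a² + b² − 2ab·cos(C)  ⇒  cos(C) = (a² + b² − c²)/(2ab)
cos(C) = (3.4² + 3.9² − 4.7²)/(2·3.4·3.9) = (11.56 + 15.21 − 22.09)/26.52 = 4.68/26.52 ≈ 0.176471
C = arccos(0.176471) ≈ 79.8358°

C = 79.84°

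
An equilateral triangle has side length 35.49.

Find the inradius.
r = Area/s with s the semi-perimeter.
Area = (√3/4)·35.49² = (√3/4)·1259.5401 ≈ 0.433013·1259.5401 ≈ 545.397
s = 3·35.49/2 = 53.235
r ≈ 545.397/53.235 ≈ 10.2451
(Equivalently r = side/(2√3) = 35.49/3.4641 ≈ 10.2451.)

r = 10.25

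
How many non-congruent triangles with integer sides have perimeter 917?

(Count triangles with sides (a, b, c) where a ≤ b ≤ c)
Let a ≤ b ≤ c with a + b + c = 917. The only binding inequality is a + b > c, i.e. 917 − c > c, so c < 917/2; and c ≥ 917/3 since c is the largest side.
So 306 ≤ c ≤ 458. For each c, b runs from ⌈(917 − c)/2⌉ up to c (then a = 917 − b − c satisfies 1 ≤ a ≤ b automatically), giving c − ⌈(917 − c)/2⌉ + 1 choices.
Summing over c: 1 + 3 + 4 + 6 + … + 228 + 229  (153 terms, c = 306, …, 458) = 17633
Check (closed form: nearest integer to p²/48 for even p, (p+3)²/48 for odd p): (917+3)²/48 = 920²/48 = 846400/48 ≈ 17633.33 → 17633

17633 triangles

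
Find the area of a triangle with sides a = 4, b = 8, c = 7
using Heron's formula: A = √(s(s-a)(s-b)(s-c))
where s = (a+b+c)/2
s = (4 + 8 + 7)/2 = 19/2 = 9.5
s − a = 5.5, s − b = 1.5, s − c = 2.5
s(s−a)(s−b)(s−c) = 9.5·5.5·1.5·2.5 = 195.9375
Area = √195.9375 ≈ 13.9978

s = 9.5, Area = 14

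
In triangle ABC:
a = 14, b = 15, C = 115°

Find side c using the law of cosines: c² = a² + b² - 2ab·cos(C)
c² = 14² + 15² − 2·14·15·cos(115°)
cos(115°) ≈ -0.422618
c² ≈ 196 + 225 − 420·(-0.422618) ≈ 421 + 177.5 ≈ 598.5
c ≈ √598.5 ≈ 24.4643

c = 24.46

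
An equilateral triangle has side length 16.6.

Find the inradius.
r = Area/s with s the semi-perimeter.
Area = (√3/4)·16.6² = (√3/4)·275.56 ≈ 0.433013·275.56 ≈ 119.321
s = 3·16.6/2 = 24.9
r ≈ 119.321/24.9 ≈ 4.79201
(Equivalently r = side/(2√3) = 16.6/3.4641 ≈ 4.79201.)

r = 4.792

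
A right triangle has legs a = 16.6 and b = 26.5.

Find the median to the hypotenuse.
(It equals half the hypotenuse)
Hypotenuse c = √(a² + b²) = √(275.56 + 702.25) = √977.81 ≈ 31.27
Median to hypotenuse = c/2 ≈ 31.27/2 ≈ 15.635

Median = 15.63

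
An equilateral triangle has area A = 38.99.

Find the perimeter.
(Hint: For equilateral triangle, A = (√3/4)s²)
A = (√3/4)s²  ⇒  s² = 4A/√3 = 4·38.99/√3 = 155.96/1.73205 ≈ 90.0435
s ≈ √90.0435 ≈ 9.48913
Perimeter = 3s ≈ 3·9.48913 ≈ 28.4674

Perimeter = 28.47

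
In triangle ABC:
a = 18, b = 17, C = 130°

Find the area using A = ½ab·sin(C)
A = ½·a·b·sin(C) = ½·18·17·sin(130°)
sin(130°) ≈ 0.766044
A ≈ ½·306·0.766044 = 153·0.766044 ≈ 117.205

Area = 117.2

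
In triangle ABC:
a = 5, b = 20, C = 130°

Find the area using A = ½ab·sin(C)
A = ½·a·b·sin(C) = ½·5·20·sin(130°)
sin(130°) ≈ 0.766044
A ≈ ½·100·0.766044 = 50·0.766044 ≈ 38.3022

Area = 38.3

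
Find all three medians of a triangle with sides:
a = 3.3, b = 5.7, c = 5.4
Median formula: m_a = ½√(2b² + 2c² − a²) (and cyclically). a² = 10.89, b² = 32.49, c² = 29.16.
m_a = ½√(2·32.49 + 2·29.16 − 10.89) = ½√112.41 ≈ ½·10.6024 ≈ 5.30118
m_b = ½√(2·10.89 + 2·29.16 − 32.49) = ½√47.61 ≈ ½·6.9 ≈ 3.45
m_c = ½√(2·10.89 + 2·32.49 − 29.16) = ½√57.6 ≈ ½·7.58947 ≈ 3.79473

m_a = 5.301, m_b = 3.45, m_c = 3.795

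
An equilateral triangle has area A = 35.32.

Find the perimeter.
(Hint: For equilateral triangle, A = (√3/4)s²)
A = (√3/4)s²  ⇒  s² = 4A/√3 = 4·35.32/√3 = 141.28/1.73205 ≈ 81.568
s ≈ √81.568 ≈ 9.0315
Perimeter = 3s ≈ 3·9.0315 ≈ 27.0945

Perimeter = 27.09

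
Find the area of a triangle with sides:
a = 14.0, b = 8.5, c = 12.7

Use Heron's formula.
s = (14.0 + 8.5 + 12.7)/2 = 35.2/2 = 17.6
s − a = 3.6, s − b = 9.1, s − c = 4.9
s(s−a)(s−b)(s−c) = 17.6·3.6·9.1·4.9 ≈ 2825.22
Area = √2825.22 ≈ 53.1528

Area = 53.15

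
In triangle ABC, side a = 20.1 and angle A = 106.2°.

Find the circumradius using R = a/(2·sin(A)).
R = a/(2·sin(A)) = 20.1/(2·sin(106.2°))
sin(106.2°) ≈ 0.960294
R ≈ 20.1/(2·0.960294) = 20.1/1.92059 ≈ 10.4655

R = 10.47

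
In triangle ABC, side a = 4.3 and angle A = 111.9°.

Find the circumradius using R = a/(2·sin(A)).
R = a/(2·sin(A)) = 4.3/(2·sin(111.9°))
sin(111.9°) ≈ 0.927836
R ≈ 4.3/(2·0.927836) = 4.3/1.85567 ≈ 2.31722

R = 2.317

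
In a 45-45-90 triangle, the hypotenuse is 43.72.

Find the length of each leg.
In a 45-45-90 triangle hypotenuse = leg·√2, so leg = hypotenuse/√2.
Leg = 43.72/√2 ≈ 43.72/1.41421 ≈ 30.9147

Each leg = 30.91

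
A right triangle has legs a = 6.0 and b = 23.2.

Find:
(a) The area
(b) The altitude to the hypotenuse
(a) The legs are perpendicular, so Area = ½·a·b = ½·6.0·23.2 = ½·139.2 = 69.6
(b) Hypotenuse c = √(a² + b²) = √(36 + 538.24) = √574.24 ≈ 23.9633
    Area = ½·c·h_c  ⇒  h_c = 2·Area/c = 139.2/23.9633 ≈ 5.80888

Area = 69.6, h_c = 5.809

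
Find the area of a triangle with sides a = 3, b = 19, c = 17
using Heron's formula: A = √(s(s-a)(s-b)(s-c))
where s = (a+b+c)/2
s = (3 + 19 + 17)/2 = 39/2 = 19.5
s − a = 16.5, s − b = 0.5, s − c = 2.5
s(s−a)(s−b)(s−c) = 19.5·16.5·0.5·2.5 = 402.1875
Area = √402.1875 ≈ 20.0546

s = 19.5, Area = 20.05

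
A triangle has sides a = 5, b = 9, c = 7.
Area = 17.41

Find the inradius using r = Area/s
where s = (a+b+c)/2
s = (5 + 9 + 7)/2 = 21/2 = 10.5
r = Area/s = 17.41/10.5 ≈ 1.6581

r = 1.658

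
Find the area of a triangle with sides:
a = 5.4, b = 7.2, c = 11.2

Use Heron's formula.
s = (5.4 + 7.2 + 11.2)/2 = 23.8/2 = 11.9
s − a = 6.5, s − b = 4.7, s − c = 0.7
s(s−a)(s−b)(s−c) = 11.9·6.5·4.7·0.7 ≈ 254.482
Area = √254.482 ≈ 15.9525

Area = 15.95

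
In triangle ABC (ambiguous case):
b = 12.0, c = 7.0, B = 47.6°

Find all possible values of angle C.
b/sin(B) = c/sin(C)  ⇒  sin(C) = c·sin(B)/b = 7.0·sin(47.6°)/12.0
sin(47.6°) ≈ 0.738455
sin(C) ≈ 7.0·0.738455/12.0 ≈ 5.16919/12.0 ≈ 0.430766
Candidate 1: C₁ = arcsin(0.430766) ≈ 25.5162°  →  A = 180° − 47.6° − 25.5162° ≈ 106.884° > 0, valid
Candidate 2: C₂ = 180° − C₁ ≈ 154.484°  →  A = 180° − 47.6° − 154.484° ≈ -22.0838° ≤ 0, not a valid triangle

C = 25.52° (one solution)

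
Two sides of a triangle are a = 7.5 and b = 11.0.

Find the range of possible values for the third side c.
Triangle inequality: |a − b| < c < a + b
|a − b| = |7.5 − 11.0| = 3.5
a + b = 7.5 + 11.0 = 18.5

3.5 < c < 18.5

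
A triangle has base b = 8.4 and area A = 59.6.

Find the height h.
A = ½·b·h  ⇒  h = 2A/b = 2·59.6/8.4 = 119.2/8.4 ≈ 14.1905

h = 14.19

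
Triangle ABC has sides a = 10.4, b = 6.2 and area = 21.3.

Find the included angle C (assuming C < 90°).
Area = ½·a·b·sin(C)  ⇒  sin(C) = 2·Area/(a·b) = 2·21.3/(10.4·6.2) = 42.6/64.48 ≈ 0.66067
C = arcsin(0.66067) ≈ 41.351° (taking the acute solution since C < 90°)

C = 41.35°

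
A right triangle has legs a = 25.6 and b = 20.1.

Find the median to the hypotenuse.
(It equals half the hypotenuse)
Hypotenuse c = √(a² + b²) = √(655.36 + 404.01) = √1059.37 ≈ 32.548
Median to hypotenuse = c/2 ≈ 32.548/2 ≈ 16.274

Median = 16.27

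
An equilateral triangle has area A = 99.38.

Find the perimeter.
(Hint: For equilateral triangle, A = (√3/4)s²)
A = (√3/4)s²  ⇒  s² = 4A/√3 = 4·99.38/√3 = 397.52/1.73205 ≈ 229.508
s ≈ √229.508 ≈ 15.1495
Perimeter = 3s ≈ 3·15.1495 ≈ 45.4486

Perimeter = 45.45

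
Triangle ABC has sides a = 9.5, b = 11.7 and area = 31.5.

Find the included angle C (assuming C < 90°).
Area = ½·a·b·sin(C)  ⇒  sin(C) = 2·Area/(a·b) = 2·31.5/(9.5·11.7) = 63/111.15 ≈ 0.566802
C = arcsin(0.566802) ≈ 34.5275° (taking the acute solution since C < 90°)

C = 34.53°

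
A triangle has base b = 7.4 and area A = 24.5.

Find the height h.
A = ½·b·h  ⇒  h = 2A/b = 2·24.5/7.4 = 49/7.4 ≈ 6.62162

h = 6.622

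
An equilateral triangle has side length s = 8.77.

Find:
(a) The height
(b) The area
(a) The height splits the triangle into two 30-60-90 halves: h = s·√3/2 = 8.77·1.73205/2 ≈ 15.1901/2 ≈ 7.59504
(b) Area = (√3/4)·s² = (√3/4)·8.77² = (√3/4)·76.9129 ≈ 0.433013·76.9129 ≈ 33.3043

Height = 7.595, Area = 33.3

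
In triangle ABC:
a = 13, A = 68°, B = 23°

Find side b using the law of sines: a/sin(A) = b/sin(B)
a/sin(A) = b/sin(B)  ⇒  b = a·sin(B)/sin(A) = 13·sin(23°)/sin(68°)
sin(23°) ≈ 0.390731, sin(68°) ≈ 0.927184
b ≈ 13·0.390731/0.927184 ≈ 5.0795/0.927184 ≈ 5.47842

b = 5.478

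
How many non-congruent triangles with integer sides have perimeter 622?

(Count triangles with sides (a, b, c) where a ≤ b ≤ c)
Let a ≤ b ≤ c with a + b + c = 622. The only binding inequality is a + b > c, i.e. 622 − c > c, so c < 622/2; and c ≥ 622/3 since c is the largest side.
So 208 ≤ c ≤ 310. For each c, b runs from ⌈(622 − c)/2⌉ up to c (then a = 622 − b − c satisfies 1 ≤ a ≤ b automatically), giving c − ⌈(622 − c)/2⌉ + 1 choices.
Summing over c: 2 + 3 + 5 + 6 + … + 153 + 155  (103 terms, c = 208, …, 310) = 8060
Check (closed form: nearest integer to p²/48 for even p, (p+3)²/48 for odd p): 622²/48 = 386884/48 ≈ 8060.08 → 8060

8060 triangles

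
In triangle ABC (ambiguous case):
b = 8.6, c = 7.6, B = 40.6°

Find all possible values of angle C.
b/sin(B) = c/sin(C)  ⇒  sin(C) = c·sin(B)/b = 7.6·sin(40.6°)/8.6
sin(40.6°) ≈ 0.650774
sin(C) ≈ 7.6·0.650774/8.6 ≈ 4.94588/8.6 ≈ 0.575103
Candidate 1: C₁ = arcsin(0.575103) ≈ 35.1068°  →  A = 180° − 40.6° − 35.1068° ≈ 104.293° > 0, valid
Candidate 2: C₂ = 180° − C₁ ≈ 144.893°  →  A = 180° − 40.6° − 144.893° ≈ -5.4932° ≤ 0, not a valid triangle

C = 35.11° (one solution)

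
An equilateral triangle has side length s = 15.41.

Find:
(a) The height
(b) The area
(a) The height splits the triangle into two 30-60-90 halves: h = s·√3/2 = 15.41·1.73205/2 ≈ 26.6909/2 ≈ 13.3455
(b) Area = (√3/4)·s² = (√3/4)·15.41² = (√3/4)·237.4681 ≈ 0.433013·237.4681 ≈ 102.827

Height = 13.35, Area = 102.8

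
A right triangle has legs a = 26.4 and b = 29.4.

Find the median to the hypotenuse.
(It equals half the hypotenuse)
Hypotenuse c = √(a² + b²) = √(696.96 + 864.36) = √1561.32 ≈ 39.5135
Median to hypotenuse = c/2 ≈ 39.5135/2 ≈ 19.7568

Median = 19.76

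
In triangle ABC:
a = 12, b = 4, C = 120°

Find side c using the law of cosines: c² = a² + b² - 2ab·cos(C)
c² = 12² + 4² − 2·12·4·cos(120°)
cos(120°) ≈ -0.5
c² ≈ 144 + 16 − 96·(-0.5) ≈ 160 + 48 ≈ 208
c ≈ √208 ≈ 14.4222

c = 14.42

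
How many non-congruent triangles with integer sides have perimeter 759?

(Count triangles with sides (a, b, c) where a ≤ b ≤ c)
Let a ≤ b ≤ c with a + b + c = 759. The only binding inequality is a + b > c, i.e. 759 − c > c, so c < 759/2; and c ≥ 759/3 since c is the largest side.
So 253 ≤ c ≤ 379. For each c, b runs from ⌈(759 − c)/2⌉ up to c (then a = 759 − b − c satisfies 1 ≤ a ≤ b automatically), giving c − ⌈(759 − c)/2⌉ + 1 choices.
Summing over c: 1 + 2 + 4 + 5 + … + 188 + 190  (127 terms, c = 253, …, 379) = 12097
Check (closed form: nearest integer to p²/48 for even p, (p+3)²/48 for odd p): (759+3)²/48 = 762²/48 = 580644/48 ≈ 12096.75 → 12097

12097 triangles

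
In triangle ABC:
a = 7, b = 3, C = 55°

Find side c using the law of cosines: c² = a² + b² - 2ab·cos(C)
c² = 7² + 3² − 2·7·3·cos(55°)
cos(55°) ≈ 0.573576
c² ≈ 49 + 9 − 42·(0.573576) ≈ 58 − 24.0902 ≈ 33.9098
c ≈ √33.9098 ≈ 5.82321

c = 5.823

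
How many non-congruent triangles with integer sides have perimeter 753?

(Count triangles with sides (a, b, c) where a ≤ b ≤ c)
Let a ≤ b ≤ c with a + b + c = 753. The only binding inequality is a + b > c, i.e. 753 − c > c, so c < 753/2; and c ≥ 753/3 since c is the largest side.
So 251 ≤ c ≤ 376. For each c, b runs from ⌈(753 − c)/2⌉ up to c (then a = 753 − b − c satisfies 1 ≤ a ≤ b automatically), giving c − ⌈(753 − c)/2⌉ + 1 choices.
Summing over c: 1 + 2 + 4 + 5 + … + 187 + 188  (126 terms, c = 251, …, 376) = 11907
Check (closed form: nearest integer to p²/48 for even p, (p+3)²/48 for odd p): (753+3)²/48 = 756²/48 = 571536/48 ≈ 11907.00 → 11907

11907 triangles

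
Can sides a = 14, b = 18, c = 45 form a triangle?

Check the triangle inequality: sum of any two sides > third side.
a + b vs c: 14 + 18 = 32 ≤ 45  ✗
a + c vs b: 14 + 45 = 59 > 18  ✓
b + c vs a: 18 + 45 = 63 > 14  ✓

No: 14 + 18 = 32 is not > 45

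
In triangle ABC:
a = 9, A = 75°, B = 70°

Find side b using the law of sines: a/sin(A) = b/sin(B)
a/sin(A) = b/sin(B)  ⇒  b = a·sin(B)/sin(A) = 9·sin(70°)/sin(75°)
sin(70°) ≈ 0.939693, sin(75°) ≈ 0.965926
b ≈ 9·0.939693/0.965926 ≈ 8.45723/0.965926 ≈ 8.75557

b = 8.756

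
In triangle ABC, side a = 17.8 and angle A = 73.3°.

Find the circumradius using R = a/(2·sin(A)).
R = a/(2·sin(A)) = 17.8/(2·sin(73.3°))
sin(73.3°) ≈ 0.957822
R ≈ 17.8/(2·0.957822) = 17.8/1.91564 ≈ 9.29191

R = 9.292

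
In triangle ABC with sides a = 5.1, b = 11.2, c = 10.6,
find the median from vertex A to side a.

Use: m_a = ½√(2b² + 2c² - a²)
m_a = ½√(2·11.2² + 2·10.6² − 5.1²) = ½√(2·125.44 + 2·112.36 − 26.01) = ½√(250.88 + 224.72 − 26.01) = ½√449.59
√449.59 ≈ 21.2035, so m_a ≈ 10.6018

m_a = 10.6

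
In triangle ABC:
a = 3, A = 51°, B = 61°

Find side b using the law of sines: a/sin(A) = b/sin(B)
a/sin(A) = b/sin(B)  ⇒  b = a·sin(B)/sin(A) = 3·sin(61°)/sin(51°)
sin(61°) ≈ 0.87462, sin(51°) ≈ 0.777146
b ≈ 3·0.87462/0.777146 ≈ 2.62386/0.777146 ≈ 3.37628

b = 3.376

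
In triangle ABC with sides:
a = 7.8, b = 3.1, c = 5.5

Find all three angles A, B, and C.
Law of cosines for each angle (a² = 60.84, b² = 9.61, c² = 30.25):
cos(A) = (b² + c² − a²)/(2bc) = (9.61 + 30.25 − 60.84)/(2·3.1·5.5) = -20.98/34.1 ≈ -0.615249  ⇒  A ≈ 127.97°
cos(B) = (a² + c² − b²)/(2ac) = (60.84 + 30.25 − 9.61)/(2·7.8·5.5) = 81.48/85.8 ≈ 0.94965  ⇒  B ≈ 18.2589°
cos(C) = (a² + b² − c²)/(2ab) = (60.84 + 9.61 − 30.25)/(2·7.8·3.1) = 40.2/48.36 ≈ 0.831266  ⇒  C ≈ 33.771°
Check: A + B + C ≈ 180°

A = 128°, B = 18.26°, C = 33.77°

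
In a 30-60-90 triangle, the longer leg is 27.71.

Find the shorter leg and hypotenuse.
In a 30-60-90 triangle the sides are in ratio 1 : √3 : 2, so short leg = long leg/√3 and hypotenuse = 2·(short leg).
Short leg = 27.71/√3 ≈ 27.71/1.73205 ≈ 15.9984
Hypotenuse = 2·15.9984 ≈ 31.9968

Short leg = 16, Hypotenuse = 32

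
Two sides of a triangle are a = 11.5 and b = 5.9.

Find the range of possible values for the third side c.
Triangle inequality: |a − b| < c < a + b
|a − b| = |11.5 − 5.9| = 5.6
a + b = 11.5 + 5.9 = 17.4

5.6 < c < 17.4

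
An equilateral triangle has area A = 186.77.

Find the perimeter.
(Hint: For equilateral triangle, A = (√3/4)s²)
A = (√3/4)s²  ⇒  s² = 4A/√3 = 4·186.77/√3 = 747.08/1.73205 ≈ 431.327
s ≈ √431.327 ≈ 20.7684
Perimeter = 3s ≈ 3·20.7684 ≈ 62.3052

Perimeter = 62.31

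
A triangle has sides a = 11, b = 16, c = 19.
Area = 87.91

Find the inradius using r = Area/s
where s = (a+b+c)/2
s = (11 + 16 + 19)/2 = 46/2 = 23
r = Area/s = 87.91/23 ≈ 3.82217

r = 3.822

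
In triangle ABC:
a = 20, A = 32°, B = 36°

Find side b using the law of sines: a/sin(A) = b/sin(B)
a/sin(A) = b/sin(B)  ⇒  b = a·sin(B)/sin(A) = 20·sin(36°)/sin(32°)
sin(36°) ≈ 0.587785, sin(32°) ≈ 0.529919
b ≈ 20·0.587785/0.529919 ≈ 11.7557/0.529919 ≈ 22.184

b = 22.18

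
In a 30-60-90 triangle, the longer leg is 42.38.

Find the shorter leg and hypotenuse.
In a 30-60-90 triangle the sides are in ratio 1 : √3 : 2, so short leg = long leg/√3 and hypotenuse = 2·(short leg).
Short leg = 42.38/√3 ≈ 42.38/1.73205 ≈ 24.4681
Hypotenuse = 2·24.4681 ≈ 48.9362

Short leg = 24.47, Hypotenuse = 48.94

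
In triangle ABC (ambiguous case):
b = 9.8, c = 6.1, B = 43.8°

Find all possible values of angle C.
b/sin(B) = c/sin(C)  ⇒  sin(C) = c·sin(B)/b = 6.1·sin(43.8°)/9.8
sin(43.8°) ≈ 0.692143
sin(C) ≈ 6.1·0.692143/9.8 ≈ 4.22207/9.8 ≈ 0.430824
Candidate 1: C₁ = arcsin(0.430824) ≈ 25.5199°  →  A = 180° − 43.8° − 25.5199° ≈ 110.68° > 0, valid
Candidate 2: C₂ = 180° − C₁ ≈ 154.48°  →  A = 180° − 43.8° − 154.48° ≈ -18.2801° ≤ 0, not a valid triangle

C = 25.52° (one solution)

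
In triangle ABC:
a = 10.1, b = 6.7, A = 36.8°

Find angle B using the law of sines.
a/sin(A) = b/sin(B)  ⇒  sin(B) = b·sin(A)/a = 6.7·sin(36.8°)/10.1
sin(36.8°) ≈ 0.599024
sin(B) ≈ 6.7·0.599024/10.1 ≈ 4.01346/10.1 ≈ 0.397372
B = arcsin(0.397372) ≈ 23.414°
(Since b ≤ a we need B ≤ A, so the obtuse alternative 180° − 23.414° ≈ 156.586° is rejected.)

B = 23.41°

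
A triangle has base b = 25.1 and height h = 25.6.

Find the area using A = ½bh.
A = ½·b·h = ½·25.1·25.6 = ½·642.56 = 321.28

Area = 321.28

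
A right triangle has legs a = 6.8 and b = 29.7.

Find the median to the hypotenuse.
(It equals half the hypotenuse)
Hypotenuse c = √(a² + b²) = √(46.24 + 882.09) = √928.33 ≈ 30.4685
Median to hypotenuse = c/2 ≈ 30.4685/2 ≈ 15.2343

Median = 15.23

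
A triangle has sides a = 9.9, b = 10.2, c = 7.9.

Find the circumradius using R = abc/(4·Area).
First find the area with Heron's formula.
s = (9.9 + 10.2 + 7.9)/2 = 14
Area = √(s(s−a)(s−b)(s−c)) = √(14·4.1·3.8·6.1) ≈ √1330.53 ≈ 36.4765
abc = 9.9·10.2·7.9 = 797.742
R = abc/(4·Area) ≈ 797.742/(4·36.4765) = 797.742/145.906 ≈ 5.46751

R = 5.468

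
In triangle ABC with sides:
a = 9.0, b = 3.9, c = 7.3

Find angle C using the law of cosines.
c² = a² + b² − 2ab·cos(C)  ⇒  cos(C) = (a² + b² − c²)/(2ab)
cos(C) = (9.0² + 3.9² − 7.3²)/(2·9.0·3.9) = (81 + 15.21 − 53.29)/70.2 = 42.92/70.2 ≈ 0.611396
C = arccos(0.611396) ≈ 52.3095°

C = 52.31°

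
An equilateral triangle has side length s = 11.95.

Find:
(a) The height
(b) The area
(a) The height splits the triangle into two 30-60-90 halves: h = s·√3/2 = 11.95·1.73205/2 ≈ 20.698/2 ≈ 10.349
(b) Area = (√3/4)·s² = (√3/4)·11.95² = (√3/4)·142.8025 ≈ 0.433013·142.8025 ≈ 61.8353

Height = 10.35, Area = 61.84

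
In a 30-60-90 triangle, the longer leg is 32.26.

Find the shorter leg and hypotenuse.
In a 30-60-90 triangle the sides are in ratio 1 : √3 : 2, so short leg = long leg/√3 and hypotenuse = 2·(short leg).
Short leg = 32.26/√3 ≈ 32.26/1.73205 ≈ 18.6253
Hypotenuse = 2·18.6253 ≈ 37.2506

Short leg = 18.63, Hypotenuse = 37.25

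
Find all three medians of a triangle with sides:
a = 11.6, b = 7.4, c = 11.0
Median formula: m_a = ½√(2b² + 2c² − a²) (and cyclically). a² = 134.56, b² = 54.76, c² = 121.
m_a = ½√(2·54.76 + 2·121 − 134.56) = ½√216.96 ≈ ½·14.7296 ≈ 7.36478
m_b = ½√(2·134.56 + 2·121 − 54.76) = ½√456.36 ≈ ½·21.3626 ≈ 10.6813
m_c = ½√(2·134.56 + 2·54.76 − 121) = ½√257.64 ≈ ½·16.0512 ≈ 8.02558

m_a = 7.365, m_b = 10.68, m_c = 8.026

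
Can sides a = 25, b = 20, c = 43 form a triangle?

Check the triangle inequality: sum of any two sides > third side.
a + b vs c: 25 + 20 = 45 > 43  ✓
a + c vs b: 25 + 43 = 68 > 20  ✓
b + c vs a: 20 + 43 = 63 > 25  ✓

Yes, triangle inequality satisfied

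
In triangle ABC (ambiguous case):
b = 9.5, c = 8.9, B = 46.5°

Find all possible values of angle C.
b/sin(B) = c/sin(C)  ⇒  sin(C) = c·sin(B)/b = 8.9·sin(46.5°)/9.5
sin(46.5°) ≈ 0.725374
sin(C) ≈ 8.9·0.725374/9.5 ≈ 6.45583/9.5 ≈ 0.679561
Candidate 1: C₁ = arcsin(0.679561) ≈ 42.8094°  →  A = 180° − 46.5° − 42.8094° ≈ 90.6906° > 0, valid
Candidate 2: C₂ = 180° − C₁ ≈ 137.191°  →  A = 180° − 46.5° − 137.191° ≈ -3.6906° ≤ 0, not a valid triangle

C = 42.81° (one solution)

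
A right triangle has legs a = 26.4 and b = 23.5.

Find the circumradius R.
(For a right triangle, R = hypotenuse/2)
Hypotenuse c = √(a² + b²) = √(696.96 + 552.25) = √1249.21 ≈ 35.3442
R = c/2 ≈ 35.3442/2 ≈ 17.6721

R = 17.67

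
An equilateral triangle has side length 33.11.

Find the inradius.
r = Area/s with s the semi-perimeter.
Area = (√3/4)·33.11² = (√3/4)·1096.2721 ≈ 0.433013·1096.2721 ≈ 474.7
s = 3·33.11/2 = 49.665
r ≈ 474.7/49.665 ≈ 9.55803
(Equivalently r = side/(2√3) = 33.11/3.4641 ≈ 9.55803.)

r = 9.558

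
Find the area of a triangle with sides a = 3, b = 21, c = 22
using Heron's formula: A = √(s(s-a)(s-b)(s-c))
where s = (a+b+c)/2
s = (3 + 21 + 22)/2 = 46/2 = 23
s − a = 20, s − b = 2, s − c = 1
s(s−a)(s−b)(s−c) = 23·20·2·1 = 920
Area = √920 ≈ 30.3315

s = 23.0, Area = 30.33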